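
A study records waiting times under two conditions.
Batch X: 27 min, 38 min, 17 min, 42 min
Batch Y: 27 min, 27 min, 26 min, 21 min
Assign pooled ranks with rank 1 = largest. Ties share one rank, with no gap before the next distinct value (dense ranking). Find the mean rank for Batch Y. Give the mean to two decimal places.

3.75

Sorted (descending): 42, 38, 27, 27, 27, 26, 21, 17
The 3 values of 27 share dense rank 3.
Remaining distinct values take the next consecutive integers.
Batch Y values → pooled ranks: 27→3, 27→3, 26→4, 21→5
Mean rank = (3 + 3 + 4 + 5) / 4 = 3.75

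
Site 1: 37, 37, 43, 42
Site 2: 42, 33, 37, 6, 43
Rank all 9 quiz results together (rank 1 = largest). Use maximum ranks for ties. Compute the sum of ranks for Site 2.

Sorted (descending): 43, 43, 42, 42, 37, 37, 37, 33, 6
The 2 values of 43 occupy positions 1–2 → each gets rank 2.
The 2 values of 42 occupy positions 3–4 → each gets rank 4.
The 3 values of 37 occupy positions 5–7 → each gets rank 7.
Site 2 values → pooled ranks: 42→4, 33→8, 37→7, 6→9, 43→2
Rank sum = 4 + 8 + 7 + 9 + 2 = 30

30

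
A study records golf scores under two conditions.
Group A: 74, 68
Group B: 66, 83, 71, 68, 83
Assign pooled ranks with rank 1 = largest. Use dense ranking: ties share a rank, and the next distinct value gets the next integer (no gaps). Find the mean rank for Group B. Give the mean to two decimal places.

2.80

Sorted (descending): 83, 83, 74, 71, 68, 68, 66
The 2 values of 83 share dense rank 1.
The 2 values of 68 share dense rank 4.
Remaining distinct values take the next consecutive integers.
Group B values → pooled ranks: 66→5, 83→1, 71→3, 68→4, 83→1
Mean rank = (5 + 1 + 3 + 4 + 1) / 5 = 2.80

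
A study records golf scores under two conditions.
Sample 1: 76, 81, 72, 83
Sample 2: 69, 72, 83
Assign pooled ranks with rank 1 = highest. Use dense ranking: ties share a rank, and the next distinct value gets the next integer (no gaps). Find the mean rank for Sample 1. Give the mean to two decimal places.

Sorted (descending): 83, 83, 81, 76, 72, 72, 69
The 2 values of 83 share dense rank 1.
The 2 values of 72 share dense rank 4.
Remaining distinct values take the next consecutive integers.
Sample 1 values → pooled ranks: 76→3, 81→2, 72→4, 83→1
Mean rank = (3 + 2 + 4 + 1) / 4 = 2.50

2.50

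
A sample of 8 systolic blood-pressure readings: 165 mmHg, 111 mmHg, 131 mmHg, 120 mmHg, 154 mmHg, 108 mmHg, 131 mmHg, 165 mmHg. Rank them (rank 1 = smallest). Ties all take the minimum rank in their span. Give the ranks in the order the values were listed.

7, 2, 4, 3, 6, 1, 4, 7

Sorted (ascending): 108, 111, 120, 131, 131, 154, 165, 165
The 2 values of 131 occupy positions 4–5 → each gets rank 4.
The 2 values of 165 occupy positions 7–8 → each gets rank 7.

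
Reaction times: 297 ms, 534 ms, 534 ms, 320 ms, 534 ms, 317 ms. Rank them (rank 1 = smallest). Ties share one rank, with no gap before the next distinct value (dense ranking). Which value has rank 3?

320

Sorted (ascending): 297, 317, 320, 534, 534, 534
The 3 values of 534 share dense rank 4.
Remaining distinct values take the next consecutive integers.
Rank 3 → value 320.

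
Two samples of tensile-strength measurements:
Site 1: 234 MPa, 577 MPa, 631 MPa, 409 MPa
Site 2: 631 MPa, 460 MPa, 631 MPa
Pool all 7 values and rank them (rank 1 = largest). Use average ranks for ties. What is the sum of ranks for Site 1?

Sorted (descending): 631, 631, 631, 577, 460, 409, 234
The 3 values of 631 occupy positions 1–3 → average rank 2.
Site 1 values → pooled ranks: 234→7, 577→4, 631→2, 409→6
Rank sum = 7 + 4 + 2 + 6 = 19

19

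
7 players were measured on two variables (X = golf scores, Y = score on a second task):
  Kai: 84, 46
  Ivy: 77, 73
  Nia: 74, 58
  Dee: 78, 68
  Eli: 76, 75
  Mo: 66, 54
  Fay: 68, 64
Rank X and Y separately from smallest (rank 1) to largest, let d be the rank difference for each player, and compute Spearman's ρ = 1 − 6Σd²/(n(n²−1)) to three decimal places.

Ranks of variable 1: 7, 5, 3, 6, 4, 1, 2
Ranks of variable 2: 1, 6, 3, 5, 7, 2, 4
d = r₁ − r₂: 6, -1, 0, 1, -3, -1, -2
d²: 36, 1, 0, 1, 9, 1, 4; Σd² = 52
ρ = 1 − 6·52/(7·48) = 1 − 312/336 = 0.071

0.071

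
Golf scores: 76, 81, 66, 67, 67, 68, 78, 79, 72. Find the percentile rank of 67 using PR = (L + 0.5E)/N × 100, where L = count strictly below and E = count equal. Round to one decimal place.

N = 9.
Strictly below 67: 1. Equal to 67: 2.
PR = (1 + 0.5·2)/9 × 100 = 22.2

22.2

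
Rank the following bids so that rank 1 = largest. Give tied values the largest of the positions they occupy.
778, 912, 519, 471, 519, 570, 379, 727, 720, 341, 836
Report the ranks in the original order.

3, 1, 8, 9, 8, 6, 10, 4, 5, 11, 2

Sorted (descending): 912, 836, 778, 727, 720, 570, 519, 519, 471, 379, 341
The 2 values of 519 occupy positions 7–8 → each gets rank 8.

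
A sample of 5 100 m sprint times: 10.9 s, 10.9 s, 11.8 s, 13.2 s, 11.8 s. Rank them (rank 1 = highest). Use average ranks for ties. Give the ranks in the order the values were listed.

4.5, 4.5, 2.5, 1, 2.5

Sorted (descending): 13.2, 11.8, 11.8, 10.9, 10.9
The 2 values of 11.8 occupy positions 2–3 → average rank (2+3)/2 = 2.5.
The 2 values of 10.9 occupy positions 4–5 → average rank (4+5)/2 = 4.5.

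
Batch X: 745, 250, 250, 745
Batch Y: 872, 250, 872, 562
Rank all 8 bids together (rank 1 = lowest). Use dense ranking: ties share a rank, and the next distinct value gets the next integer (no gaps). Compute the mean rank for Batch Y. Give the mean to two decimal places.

2.75

Sorted (ascending): 250, 250, 250, 562, 745, 745, 872, 872
The 3 values of 250 share dense rank 1.
The 2 values of 745 share dense rank 3.
The 2 values of 872 share dense rank 4.
Remaining distinct values take the next consecutive integers.
Batch Y values → pooled ranks: 872→4, 250→1, 872→4, 562→2
Mean rank = (4 + 1 + 4 + 2) / 4 = 2.75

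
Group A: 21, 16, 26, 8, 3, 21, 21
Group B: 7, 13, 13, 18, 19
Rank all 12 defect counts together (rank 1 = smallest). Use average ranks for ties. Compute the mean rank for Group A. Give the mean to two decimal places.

Sorted (ascending): 3, 7, 8, 13, 13, 16, 18, 19, 21, 21, 21, 26
The 2 values of 13 occupy positions 4–5 → average rank (4+5)/2 = 4.5.
The 3 values of 21 occupy positions 9–11 → average rank 10.
Group A values → pooled ranks: 21→10, 16→6, 26→12, 8→3, 3→1, 21→10, 21→10
Mean rank = (10 + 6 + 12 + 3 + 1 + 10 + 10) / 7 = 7.43

7.43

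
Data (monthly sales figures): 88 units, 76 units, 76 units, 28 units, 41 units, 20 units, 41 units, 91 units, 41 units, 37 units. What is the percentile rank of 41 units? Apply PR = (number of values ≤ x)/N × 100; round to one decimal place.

N = 10.
Strictly below 41: 3. Equal to 41: 3.
PR = 6/10 × 100 = 60.0

60.0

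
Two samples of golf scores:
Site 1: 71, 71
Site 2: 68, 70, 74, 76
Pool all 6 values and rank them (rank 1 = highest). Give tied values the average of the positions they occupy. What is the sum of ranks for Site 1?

Sorted (descending): 76, 74, 71, 71, 70, 68
The 2 values of 71 occupy positions 3–4 → average rank (3+4)/2 = 3.5.
Site 1 values → pooled ranks: 71→3.5, 71→3.5
Rank sum = 3.5 + 3.5 = 7

7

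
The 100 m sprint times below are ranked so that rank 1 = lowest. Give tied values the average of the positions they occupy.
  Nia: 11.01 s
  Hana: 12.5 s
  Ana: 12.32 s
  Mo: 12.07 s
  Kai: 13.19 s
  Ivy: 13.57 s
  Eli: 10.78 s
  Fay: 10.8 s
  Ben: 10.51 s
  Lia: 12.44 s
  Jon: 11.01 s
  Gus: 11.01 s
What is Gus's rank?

Sorted (ascending): 10.51, 10.78, 10.8, 11.01, 11.01, 11.01, 12.07, 12.32, 12.44, 12.5, 13.19, 13.57
The 3 values of 11.01 occupy positions 4–6 → average rank 5.
Gus has value 11.01 s → rank 5.

5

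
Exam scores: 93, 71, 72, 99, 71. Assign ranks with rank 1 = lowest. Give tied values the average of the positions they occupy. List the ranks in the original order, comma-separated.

Sorted (ascending): 71, 71, 72, 93, 99
The 2 values of 71 occupy positions 1–2 → average rank (1+2)/2 = 1.5.

4, 1.5, 3, 5, 1.5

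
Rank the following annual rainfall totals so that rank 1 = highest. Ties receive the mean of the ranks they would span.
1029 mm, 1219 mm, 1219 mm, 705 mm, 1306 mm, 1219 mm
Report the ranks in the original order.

Sorted (descending): 1306, 1219, 1219, 1219, 1029, 705
The 3 values of 1219 occupy positions 2–4 → average rank 3.

5, 3, 3, 6, 1, 3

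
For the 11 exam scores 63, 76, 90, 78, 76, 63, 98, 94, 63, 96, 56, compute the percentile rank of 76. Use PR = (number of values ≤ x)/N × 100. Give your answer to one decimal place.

54.5

N = 11.
Strictly below 76: 4. Equal to 76: 2.
PR = 6/11 × 100 = 54.5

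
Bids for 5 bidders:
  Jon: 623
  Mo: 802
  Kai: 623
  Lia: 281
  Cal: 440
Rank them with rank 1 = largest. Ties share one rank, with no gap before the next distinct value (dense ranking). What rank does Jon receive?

Sorted (descending): 802, 623, 623, 440, 281
The 2 values of 623 share dense rank 2.
Remaining distinct values take the next consecutive integers.
Jon has value 623 → rank 2.

2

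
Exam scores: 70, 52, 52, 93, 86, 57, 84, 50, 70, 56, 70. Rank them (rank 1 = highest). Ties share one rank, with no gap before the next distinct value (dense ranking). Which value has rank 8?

Sorted (descending): 93, 86, 84, 70, 70, 70, 57, 56, 52, 52, 50
The 3 values of 70 share dense rank 4.
The 2 values of 52 share dense rank 7.
Remaining distinct values take the next consecutive integers.
Rank 8 → value 50.

50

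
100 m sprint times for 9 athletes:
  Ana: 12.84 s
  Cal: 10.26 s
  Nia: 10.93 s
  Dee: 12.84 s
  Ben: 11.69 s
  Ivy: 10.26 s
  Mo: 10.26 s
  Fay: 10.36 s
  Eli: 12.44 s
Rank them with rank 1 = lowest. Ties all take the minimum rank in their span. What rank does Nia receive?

Sorted (ascending): 10.26, 10.26, 10.26, 10.36, 10.93, 11.69, 12.44, 12.84, 12.84
The 3 values of 10.26 occupy positions 1–3 → each gets rank 1.
The 2 values of 12.84 occupy positions 8–9 → each gets rank 8.
Nia has value 10.93 s → rank 5.

5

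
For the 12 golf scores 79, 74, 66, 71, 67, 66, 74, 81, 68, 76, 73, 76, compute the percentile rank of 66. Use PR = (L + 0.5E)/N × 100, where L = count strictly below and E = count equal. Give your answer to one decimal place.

8.3

N = 12.
Strictly below 66: 0. Equal to 66: 2.
PR = (0 + 0.5·2)/12 × 100 = 8.3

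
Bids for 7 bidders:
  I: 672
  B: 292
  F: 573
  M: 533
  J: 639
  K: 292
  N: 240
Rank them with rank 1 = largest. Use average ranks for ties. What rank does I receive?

Sorted (descending): 672, 639, 573, 533, 292, 292, 240
The 2 values of 292 occupy positions 5–6 → average rank (5+6)/2 = 5.5.
I has value 672 → rank 1.

1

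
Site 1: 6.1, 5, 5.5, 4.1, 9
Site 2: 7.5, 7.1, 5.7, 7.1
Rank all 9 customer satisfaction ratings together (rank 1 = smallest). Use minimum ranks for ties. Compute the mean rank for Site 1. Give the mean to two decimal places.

4.00

Sorted (ascending): 4.1, 5, 5.5, 5.7, 6.1, 7.1, 7.1, 7.5, 9
The 2 values of 7.1 occupy positions 6–7 → each gets rank 6.
Site 1 values → pooled ranks: 6.1→5, 5→2, 5.5→3, 4.1→1, 9→9
Mean rank = (5 + 2 + 3 + 1 + 9) / 5 = 4.00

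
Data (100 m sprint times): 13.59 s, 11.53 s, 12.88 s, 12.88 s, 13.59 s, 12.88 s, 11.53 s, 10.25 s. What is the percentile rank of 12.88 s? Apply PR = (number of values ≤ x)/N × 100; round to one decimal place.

N = 8.
Strictly below 12.88: 3. Equal to 12.88: 3.
PR = 6/8 × 100 = 75.0

75.0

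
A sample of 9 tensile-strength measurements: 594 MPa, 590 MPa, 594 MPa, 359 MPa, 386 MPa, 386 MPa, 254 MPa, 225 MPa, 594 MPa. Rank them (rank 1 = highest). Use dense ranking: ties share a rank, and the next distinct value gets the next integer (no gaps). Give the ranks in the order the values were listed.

1, 2, 1, 4, 3, 3, 5, 6, 1

Sorted (descending): 594, 594, 594, 590, 386, 386, 359, 254, 225
The 3 values of 594 share dense rank 1.
The 2 values of 386 share dense rank 3.
Remaining distinct values take the next consecutive integers.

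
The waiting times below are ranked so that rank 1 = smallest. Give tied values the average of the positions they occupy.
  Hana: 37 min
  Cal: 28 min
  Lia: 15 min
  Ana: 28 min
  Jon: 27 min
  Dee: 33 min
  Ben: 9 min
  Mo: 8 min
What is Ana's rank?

5.5

Sorted (ascending): 8, 9, 15, 27, 28, 28, 33, 37
The 2 values of 28 occupy positions 5–6 → average rank (5+6)/2 = 5.5.
Ana has value 28 min → rank 5.5.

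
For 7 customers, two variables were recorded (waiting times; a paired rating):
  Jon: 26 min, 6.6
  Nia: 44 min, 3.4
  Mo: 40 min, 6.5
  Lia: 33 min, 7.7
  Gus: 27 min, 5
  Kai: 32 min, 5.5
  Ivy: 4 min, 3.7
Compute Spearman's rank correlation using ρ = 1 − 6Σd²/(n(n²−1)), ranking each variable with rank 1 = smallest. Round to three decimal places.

-0.036

Ranks of variable 1: 2, 7, 6, 5, 3, 4, 1
Ranks of variable 2: 6, 1, 5, 7, 3, 4, 2
d = r₁ − r₂: -4, 6, 1, -2, 0, 0, -1
d²: 16, 36, 1, 4, 0, 0, 1; Σd² = 58
ρ = 1 − 6·58/(7·48) = 1 − 348/336 = -0.036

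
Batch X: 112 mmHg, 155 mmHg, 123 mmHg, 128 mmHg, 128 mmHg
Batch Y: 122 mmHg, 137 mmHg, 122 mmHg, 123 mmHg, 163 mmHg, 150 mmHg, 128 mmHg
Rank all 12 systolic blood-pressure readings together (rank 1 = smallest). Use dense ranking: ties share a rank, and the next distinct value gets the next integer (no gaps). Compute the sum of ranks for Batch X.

Sorted (ascending): 112, 122, 122, 123, 123, 128, 128, 128, 137, 150, 155, 163
The 2 values of 122 share dense rank 2.
The 2 values of 123 share dense rank 3.
The 3 values of 128 share dense rank 4.
Remaining distinct values take the next consecutive integers.
Batch X values → pooled ranks: 112→1, 155→7, 123→3, 128→4, 128→4
Rank sum = 1 + 7 + 3 + 4 + 4 = 19

19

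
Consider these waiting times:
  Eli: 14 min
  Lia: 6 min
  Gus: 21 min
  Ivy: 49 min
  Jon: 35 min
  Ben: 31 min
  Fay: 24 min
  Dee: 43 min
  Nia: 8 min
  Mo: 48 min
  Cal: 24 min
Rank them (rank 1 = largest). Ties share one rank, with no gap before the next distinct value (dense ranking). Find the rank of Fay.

6

Sorted (descending): 49, 48, 43, 35, 31, 24, 24, 21, 14, 8, 6
The 2 values of 24 share dense rank 6.
Remaining distinct values take the next consecutive integers.
Fay has value 24 min → rank 6.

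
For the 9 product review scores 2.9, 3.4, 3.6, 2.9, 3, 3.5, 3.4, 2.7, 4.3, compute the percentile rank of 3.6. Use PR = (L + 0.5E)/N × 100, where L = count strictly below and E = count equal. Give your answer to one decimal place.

83.3

N = 9.
Strictly below 3.6: 7. Equal to 3.6: 1.
PR = (7 + 0.5·1)/9 × 100 = 83.3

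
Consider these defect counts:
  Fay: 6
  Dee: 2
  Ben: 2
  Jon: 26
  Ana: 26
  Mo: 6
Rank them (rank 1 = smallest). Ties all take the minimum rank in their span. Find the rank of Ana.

5

Sorted (ascending): 2, 2, 6, 6, 26, 26
The 2 values of 2 occupy positions 1–2 → each gets rank 1.
The 2 values of 6 occupy positions 3–4 → each gets rank 3.
The 2 values of 26 occupy positions 5–6 → each gets rank 5.
Ana has value 26 → rank 5.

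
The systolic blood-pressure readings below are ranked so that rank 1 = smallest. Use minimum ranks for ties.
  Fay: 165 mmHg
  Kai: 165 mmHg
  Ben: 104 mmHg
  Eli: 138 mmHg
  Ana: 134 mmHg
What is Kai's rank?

Sorted (ascending): 104, 134, 138, 165, 165
The 2 values of 165 occupy positions 4–5 → each gets rank 4.
Kai has value 165 mmHg → rank 4.

4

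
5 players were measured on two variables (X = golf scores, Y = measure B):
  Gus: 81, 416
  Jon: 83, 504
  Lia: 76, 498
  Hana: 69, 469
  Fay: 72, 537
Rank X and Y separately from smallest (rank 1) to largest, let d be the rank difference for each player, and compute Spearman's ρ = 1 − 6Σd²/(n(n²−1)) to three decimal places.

Ranks of variable 1: 4, 5, 3, 1, 2
Ranks of variable 2: 1, 4, 3, 2, 5
d = r₁ − r₂: 3, 1, 0, -1, -3
d²: 9, 1, 0, 1, 9; Σd² = 20
ρ = 1 − 6·20/(5·24) = 1 − 120/120 = 0.000

0.000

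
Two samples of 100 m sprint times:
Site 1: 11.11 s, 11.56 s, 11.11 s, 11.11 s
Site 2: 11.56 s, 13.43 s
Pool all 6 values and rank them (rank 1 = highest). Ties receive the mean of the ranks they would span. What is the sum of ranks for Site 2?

3.5

Sorted (descending): 13.43, 11.56, 11.56, 11.11, 11.11, 11.11
The 2 values of 11.56 occupy positions 2–3 → average rank (2+3)/2 = 2.5.
The 3 values of 11.11 occupy positions 4–6 → average rank 5.
Site 2 values → pooled ranks: 11.56→2.5, 13.43→1
Rank sum = 2.5 + 1 = 3.5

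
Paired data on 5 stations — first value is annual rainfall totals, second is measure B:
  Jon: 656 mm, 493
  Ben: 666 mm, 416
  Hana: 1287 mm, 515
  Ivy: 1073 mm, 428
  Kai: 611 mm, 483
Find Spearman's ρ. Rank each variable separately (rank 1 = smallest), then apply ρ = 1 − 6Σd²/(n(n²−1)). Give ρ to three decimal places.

0.200

Ranks of variable 1: 2, 3, 5, 4, 1
Ranks of variable 2: 4, 1, 5, 2, 3
d = r₁ − r₂: -2, 2, 0, 2, -2
d²: 4, 4, 0, 4, 4; Σd² = 16
ρ = 1 − 6·16/(5·24) = 1 − 96/120 = 0.200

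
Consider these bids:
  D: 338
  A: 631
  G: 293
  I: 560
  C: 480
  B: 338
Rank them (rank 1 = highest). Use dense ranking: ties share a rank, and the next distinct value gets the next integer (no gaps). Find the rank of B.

Sorted (descending): 631, 560, 480, 338, 338, 293
The 2 values of 338 share dense rank 4.
Remaining distinct values take the next consecutive integers.
B has value 338 → rank 4.

4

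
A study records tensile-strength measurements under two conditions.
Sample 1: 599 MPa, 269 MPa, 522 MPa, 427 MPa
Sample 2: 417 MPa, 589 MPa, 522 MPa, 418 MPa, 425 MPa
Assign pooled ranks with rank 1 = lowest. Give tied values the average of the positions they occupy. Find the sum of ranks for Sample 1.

21.5

Sorted (ascending): 269, 417, 418, 425, 427, 522, 522, 589, 599
The 2 values of 522 occupy positions 6–7 → average rank (6+7)/2 = 6.5.
Sample 1 values → pooled ranks: 599→9, 269→1, 522→6.5, 427→5
Rank sum = 9 + 1 + 6.5 + 5 = 21.5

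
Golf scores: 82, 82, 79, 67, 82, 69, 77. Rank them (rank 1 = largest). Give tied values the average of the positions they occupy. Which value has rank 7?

Sorted (descending): 82, 82, 82, 79, 77, 69, 67
The 3 values of 82 occupy positions 1–3 → average rank 2.
Rank 7 → value 67.

67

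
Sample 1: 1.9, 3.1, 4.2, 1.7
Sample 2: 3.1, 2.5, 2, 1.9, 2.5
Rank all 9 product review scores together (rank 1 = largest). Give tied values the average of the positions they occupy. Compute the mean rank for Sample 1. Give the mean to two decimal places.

5.00

Sorted (descending): 4.2, 3.1, 3.1, 2.5, 2.5, 2, 1.9, 1.9, 1.7
The 2 values of 3.1 occupy positions 2–3 → average rank (2+3)/2 = 2.5.
The 2 values of 2.5 occupy positions 4–5 → average rank (4+5)/2 = 4.5.
The 2 values of 1.9 occupy positions 7–8 → average rank (7+8)/2 = 7.5.
Sample 1 values → pooled ranks: 1.9→7.5, 3.1→2.5, 4.2→1, 1.7→9
Mean rank = (7.5 + 2.5 + 1 + 9) / 4 = 5.00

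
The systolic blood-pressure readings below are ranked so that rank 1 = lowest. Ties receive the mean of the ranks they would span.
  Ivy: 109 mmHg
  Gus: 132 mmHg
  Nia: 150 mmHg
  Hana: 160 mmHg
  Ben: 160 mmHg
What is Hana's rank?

Sorted (ascending): 109, 132, 150, 160, 160
The 2 values of 160 occupy positions 4–5 → average rank (4+5)/2 = 4.5.
Hana has value 160 mmHg → rank 4.5.

4.5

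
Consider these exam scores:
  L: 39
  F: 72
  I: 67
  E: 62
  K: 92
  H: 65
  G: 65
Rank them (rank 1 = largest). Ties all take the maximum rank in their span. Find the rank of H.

Sorted (descending): 92, 72, 67, 65, 65, 62, 39
The 2 values of 65 occupy positions 4–5 → each gets rank 5.
H has value 65 → rank 5.

5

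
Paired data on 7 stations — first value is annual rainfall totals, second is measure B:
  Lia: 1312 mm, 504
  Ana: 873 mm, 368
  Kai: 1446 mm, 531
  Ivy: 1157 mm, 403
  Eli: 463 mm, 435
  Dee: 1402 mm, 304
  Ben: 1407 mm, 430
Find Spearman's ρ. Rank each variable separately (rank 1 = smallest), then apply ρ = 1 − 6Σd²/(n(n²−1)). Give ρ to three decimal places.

Ranks of variable 1: 4, 2, 7, 3, 1, 5, 6
Ranks of variable 2: 6, 2, 7, 3, 5, 1, 4
d = r₁ − r₂: -2, 0, 0, 0, -4, 4, 2
d²: 4, 0, 0, 0, 16, 16, 4; Σd² = 40
ρ = 1 − 6·40/(7·48) = 1 − 240/336 = 0.286

0.286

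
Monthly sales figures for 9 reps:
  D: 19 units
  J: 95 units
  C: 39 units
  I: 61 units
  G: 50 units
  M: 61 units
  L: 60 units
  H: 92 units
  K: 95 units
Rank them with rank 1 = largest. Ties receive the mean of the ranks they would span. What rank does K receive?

Sorted (descending): 95, 95, 92, 61, 61, 60, 50, 39, 19
The 2 values of 95 occupy positions 1–2 → average rank (1+2)/2 = 1.5.
The 2 values of 61 occupy positions 4–5 → average rank (4+5)/2 = 4.5.
K has value 95 units → rank 1.5.

1.5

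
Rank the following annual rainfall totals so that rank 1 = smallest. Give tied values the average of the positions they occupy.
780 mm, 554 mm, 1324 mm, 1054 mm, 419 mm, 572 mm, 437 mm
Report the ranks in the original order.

Sorted (ascending): 419, 437, 554, 572, 780, 1054, 1324
No ties — each value takes its position as its rank.

5, 3, 7, 6, 1, 4, 2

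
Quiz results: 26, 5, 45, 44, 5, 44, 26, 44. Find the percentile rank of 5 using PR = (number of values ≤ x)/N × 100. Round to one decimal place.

25.0

N = 8.
Strictly below 5: 0. Equal to 5: 2.
PR = 2/8 × 100 = 25.0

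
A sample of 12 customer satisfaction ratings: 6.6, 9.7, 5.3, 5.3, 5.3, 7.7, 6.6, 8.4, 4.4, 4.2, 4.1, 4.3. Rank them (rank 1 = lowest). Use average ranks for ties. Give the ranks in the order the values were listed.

8.5, 12, 6, 6, 6, 10, 8.5, 11, 4, 2, 1, 3

Sorted (ascending): 4.1, 4.2, 4.3, 4.4, 5.3, 5.3, 5.3, 6.6, 6.6, 7.7, 8.4, 9.7
The 3 values of 5.3 occupy positions 5–7 → average rank 6.
The 2 values of 6.6 occupy positions 8–9 → average rank (8+9)/2 = 8.5.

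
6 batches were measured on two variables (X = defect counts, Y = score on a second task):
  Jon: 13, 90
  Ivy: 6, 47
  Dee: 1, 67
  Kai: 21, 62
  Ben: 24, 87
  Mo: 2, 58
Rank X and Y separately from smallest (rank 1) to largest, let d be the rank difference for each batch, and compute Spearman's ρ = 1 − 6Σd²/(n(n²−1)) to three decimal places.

Ranks of variable 1: 4, 3, 1, 5, 6, 2
Ranks of variable 2: 6, 1, 4, 3, 5, 2
d = r₁ − r₂: -2, 2, -3, 2, 1, 0
d²: 4, 4, 9, 4, 1, 0; Σd² = 22
ρ = 1 − 6·22/(6·35) = 1 − 132/210 = 0.371

0.371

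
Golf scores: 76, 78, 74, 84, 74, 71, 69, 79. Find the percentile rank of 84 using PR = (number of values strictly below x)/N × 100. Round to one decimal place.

N = 8.
Strictly below 84: 7. Equal to 84: 1.
PR = 7/8 × 100 = 87.5

87.5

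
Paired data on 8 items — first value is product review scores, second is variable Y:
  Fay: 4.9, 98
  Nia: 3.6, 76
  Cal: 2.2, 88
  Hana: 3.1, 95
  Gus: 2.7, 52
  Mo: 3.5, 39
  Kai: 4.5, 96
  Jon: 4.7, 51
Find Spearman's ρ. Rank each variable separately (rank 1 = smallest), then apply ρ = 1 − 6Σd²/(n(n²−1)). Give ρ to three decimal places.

Ranks of variable 1: 8, 5, 1, 3, 2, 4, 6, 7
Ranks of variable 2: 8, 4, 5, 6, 3, 1, 7, 2
d = r₁ − r₂: 0, 1, -4, -3, -1, 3, -1, 5
d²: 0, 1, 16, 9, 1, 9, 1, 25; Σd² = 62
ρ = 1 − 6·62/(8·63) = 1 − 372/504 = 0.262

0.262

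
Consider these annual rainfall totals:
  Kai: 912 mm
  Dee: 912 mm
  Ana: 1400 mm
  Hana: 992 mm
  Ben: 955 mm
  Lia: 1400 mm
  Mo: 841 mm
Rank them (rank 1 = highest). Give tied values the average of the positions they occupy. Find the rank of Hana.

Sorted (descending): 1400, 1400, 992, 955, 912, 912, 841
The 2 values of 1400 occupy positions 1–2 → average rank (1+2)/2 = 1.5.
The 2 values of 912 occupy positions 5–6 → average rank (5+6)/2 = 5.5.
Hana has value 992 mm → rank 3.

3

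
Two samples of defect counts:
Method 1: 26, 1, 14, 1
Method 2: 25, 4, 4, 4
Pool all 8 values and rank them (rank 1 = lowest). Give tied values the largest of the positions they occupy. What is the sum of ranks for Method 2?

Sorted (ascending): 1, 1, 4, 4, 4, 14, 25, 26
The 2 values of 1 occupy positions 1–2 → each gets rank 2.
The 3 values of 4 occupy positions 3–5 → each gets rank 5.
Method 2 values → pooled ranks: 25→7, 4→5, 4→5, 4→5
Rank sum = 7 + 5 + 5 + 5 = 22

22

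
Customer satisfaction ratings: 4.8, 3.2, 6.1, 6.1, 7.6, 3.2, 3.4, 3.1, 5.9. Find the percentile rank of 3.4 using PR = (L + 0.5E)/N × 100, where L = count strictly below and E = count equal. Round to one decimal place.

38.9

N = 9.
Strictly below 3.4: 3. Equal to 3.4: 1.
PR = (3 + 0.5·1)/9 × 100 = 38.9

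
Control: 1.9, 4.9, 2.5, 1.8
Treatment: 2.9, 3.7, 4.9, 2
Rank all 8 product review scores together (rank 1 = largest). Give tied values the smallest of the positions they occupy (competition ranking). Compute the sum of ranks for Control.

Sorted (descending): 4.9, 4.9, 3.7, 2.9, 2.5, 2, 1.9, 1.8
The 2 values of 4.9 occupy positions 1–2 → each gets rank 1.
Control values → pooled ranks: 1.9→7, 4.9→1, 2.5→5, 1.8→8
Rank sum = 7 + 1 + 5 + 8 = 21

21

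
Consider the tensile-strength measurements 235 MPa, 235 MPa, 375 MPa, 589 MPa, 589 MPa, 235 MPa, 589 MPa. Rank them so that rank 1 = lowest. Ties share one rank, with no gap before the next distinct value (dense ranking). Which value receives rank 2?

375

Sorted (ascending): 235, 235, 235, 375, 589, 589, 589
The 3 values of 235 share dense rank 1.
The 3 values of 589 share dense rank 3.
Remaining distinct values take the next consecutive integers.
Rank 2 → value 375.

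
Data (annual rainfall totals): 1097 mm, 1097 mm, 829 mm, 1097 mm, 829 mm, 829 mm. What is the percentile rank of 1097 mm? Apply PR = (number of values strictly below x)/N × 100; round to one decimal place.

50.0

N = 6.
Strictly below 1097: 3. Equal to 1097: 3.
PR = 3/6 × 100 = 50.0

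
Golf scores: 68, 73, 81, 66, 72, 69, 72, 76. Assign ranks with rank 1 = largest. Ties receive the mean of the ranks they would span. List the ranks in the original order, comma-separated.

Sorted (descending): 81, 76, 73, 72, 72, 69, 68, 66
The 2 values of 72 occupy positions 4–5 → average rank (4+5)/2 = 4.5.

7, 3, 1, 8, 4.5, 6, 4.5, 2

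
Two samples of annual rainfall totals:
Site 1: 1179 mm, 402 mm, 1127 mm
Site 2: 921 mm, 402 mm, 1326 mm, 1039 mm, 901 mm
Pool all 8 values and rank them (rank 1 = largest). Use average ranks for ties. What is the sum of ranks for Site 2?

Sorted (descending): 1326, 1179, 1127, 1039, 921, 901, 402, 402
The 2 values of 402 occupy positions 7–8 → average rank (7+8)/2 = 7.5.
Site 2 values → pooled ranks: 921→5, 402→7.5, 1326→1, 1039→4, 901→6
Rank sum = 5 + 7.5 + 1 + 4 + 6 = 23.5

23.5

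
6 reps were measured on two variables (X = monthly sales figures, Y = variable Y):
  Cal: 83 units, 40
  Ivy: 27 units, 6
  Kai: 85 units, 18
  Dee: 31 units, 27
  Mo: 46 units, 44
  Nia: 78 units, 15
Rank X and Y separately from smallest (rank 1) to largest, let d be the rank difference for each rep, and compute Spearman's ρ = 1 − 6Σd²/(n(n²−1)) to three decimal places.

0.257

Ranks of variable 1: 5, 1, 6, 2, 3, 4
Ranks of variable 2: 5, 1, 3, 4, 6, 2
d = r₁ − r₂: 0, 0, 3, -2, -3, 2
d²: 0, 0, 9, 4, 9, 4; Σd² = 26
ρ = 1 − 6·26/(6·35) = 1 − 156/210 = 0.257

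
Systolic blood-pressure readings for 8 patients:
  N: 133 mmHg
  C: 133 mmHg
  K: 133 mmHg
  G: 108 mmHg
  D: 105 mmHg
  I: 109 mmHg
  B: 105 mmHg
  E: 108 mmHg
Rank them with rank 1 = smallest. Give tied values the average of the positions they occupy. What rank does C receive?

Sorted (ascending): 105, 105, 108, 108, 109, 133, 133, 133
The 2 values of 105 occupy positions 1–2 → average rank (1+2)/2 = 1.5.
The 2 values of 108 occupy positions 3–4 → average rank (3+4)/2 = 3.5.
The 3 values of 133 occupy positions 6–8 → average rank 7.
C has value 133 mmHg → rank 7.

7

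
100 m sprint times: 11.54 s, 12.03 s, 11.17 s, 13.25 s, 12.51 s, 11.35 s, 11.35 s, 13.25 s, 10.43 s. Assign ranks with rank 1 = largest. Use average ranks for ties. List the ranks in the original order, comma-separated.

5, 4, 8, 1.5, 3, 6.5, 6.5, 1.5, 9

Sorted (descending): 13.25, 13.25, 12.51, 12.03, 11.54, 11.35, 11.35, 11.17, 10.43
The 2 values of 13.25 occupy positions 1–2 → average rank (1+2)/2 = 1.5.
The 2 values of 11.35 occupy positions 6–7 → average rank (6+7)/2 = 6.5.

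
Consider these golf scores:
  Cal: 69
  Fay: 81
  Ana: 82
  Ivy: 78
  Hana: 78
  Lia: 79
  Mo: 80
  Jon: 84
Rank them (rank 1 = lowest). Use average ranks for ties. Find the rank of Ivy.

2.5

Sorted (ascending): 69, 78, 78, 79, 80, 81, 82, 84
The 2 values of 78 occupy positions 2–3 → average rank (2+3)/2 = 2.5.
Ivy has value 78 → rank 2.5.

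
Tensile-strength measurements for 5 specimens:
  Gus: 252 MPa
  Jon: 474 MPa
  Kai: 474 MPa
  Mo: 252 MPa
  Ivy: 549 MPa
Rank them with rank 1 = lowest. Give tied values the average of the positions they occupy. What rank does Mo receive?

1.5

Sorted (ascending): 252, 252, 474, 474, 549
The 2 values of 252 occupy positions 1–2 → average rank (1+2)/2 = 1.5.
The 2 values of 474 occupy positions 3–4 → average rank (3+4)/2 = 3.5.
Mo has value 252 MPa → rank 1.5.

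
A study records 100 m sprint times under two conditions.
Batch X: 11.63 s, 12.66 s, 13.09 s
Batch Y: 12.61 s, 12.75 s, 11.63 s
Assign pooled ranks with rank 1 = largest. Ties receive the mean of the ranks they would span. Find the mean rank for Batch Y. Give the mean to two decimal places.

3.83

Sorted (descending): 13.09, 12.75, 12.66, 12.61, 11.63, 11.63
The 2 values of 11.63 occupy positions 5–6 → average rank (5+6)/2 = 5.5.
Batch Y values → pooled ranks: 12.61→4, 12.75→2, 11.63→5.5
Mean rank = (4 + 2 + 5.5) / 3 = 3.83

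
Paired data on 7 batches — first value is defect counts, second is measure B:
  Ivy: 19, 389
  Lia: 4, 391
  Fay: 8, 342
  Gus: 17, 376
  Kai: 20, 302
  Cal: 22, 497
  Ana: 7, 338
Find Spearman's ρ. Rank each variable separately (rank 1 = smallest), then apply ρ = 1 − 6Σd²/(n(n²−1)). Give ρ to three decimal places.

Ranks of variable 1: 5, 1, 3, 4, 6, 7, 2
Ranks of variable 2: 5, 6, 3, 4, 1, 7, 2
d = r₁ − r₂: 0, -5, 0, 0, 5, 0, 0
d²: 0, 25, 0, 0, 25, 0, 0; Σd² = 50
ρ = 1 − 6·50/(7·48) = 1 − 300/336 = 0.107

0.107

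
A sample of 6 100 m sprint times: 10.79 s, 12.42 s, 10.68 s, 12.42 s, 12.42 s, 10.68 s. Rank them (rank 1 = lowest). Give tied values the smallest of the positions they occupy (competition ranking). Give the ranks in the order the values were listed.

3, 4, 1, 4, 4, 1

Sorted (ascending): 10.68, 10.68, 10.79, 12.42, 12.42, 12.42
The 2 values of 10.68 occupy positions 1–2 → each gets rank 1.
The 3 values of 12.42 occupy positions 4–6 → each gets rank 4.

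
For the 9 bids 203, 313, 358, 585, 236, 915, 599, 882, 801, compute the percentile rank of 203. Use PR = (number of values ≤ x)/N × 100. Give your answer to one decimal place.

N = 9.
Strictly below 203: 0. Equal to 203: 1.
PR = 1/9 × 100 = 11.1

11.1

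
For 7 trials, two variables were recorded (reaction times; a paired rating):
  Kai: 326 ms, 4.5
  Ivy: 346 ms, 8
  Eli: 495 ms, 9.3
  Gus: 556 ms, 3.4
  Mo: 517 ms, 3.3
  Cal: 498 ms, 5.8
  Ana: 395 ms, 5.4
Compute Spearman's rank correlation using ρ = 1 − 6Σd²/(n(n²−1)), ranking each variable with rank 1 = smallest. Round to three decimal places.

-0.429

Ranks of variable 1: 1, 2, 4, 7, 6, 5, 3
Ranks of variable 2: 3, 6, 7, 2, 1, 5, 4
d = r₁ − r₂: -2, -4, -3, 5, 5, 0, -1
d²: 4, 16, 9, 25, 25, 0, 1; Σd² = 80
ρ = 1 − 6·80/(7·48) = 1 − 480/336 = -0.429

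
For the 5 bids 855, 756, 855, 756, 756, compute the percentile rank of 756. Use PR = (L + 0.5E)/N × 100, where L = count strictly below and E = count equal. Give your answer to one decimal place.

N = 5.
Strictly below 756: 0. Equal to 756: 3.
PR = (0 + 0.5·3)/5 × 100 = 30.0

30.0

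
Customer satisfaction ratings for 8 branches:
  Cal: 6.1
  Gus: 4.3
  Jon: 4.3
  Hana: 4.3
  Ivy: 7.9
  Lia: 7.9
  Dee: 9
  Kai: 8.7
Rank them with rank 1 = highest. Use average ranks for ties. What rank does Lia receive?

Sorted (descending): 9, 8.7, 7.9, 7.9, 6.1, 4.3, 4.3, 4.3
The 2 values of 7.9 occupy positions 3–4 → average rank (3+4)/2 = 3.5.
The 3 values of 4.3 occupy positions 6–8 → average rank 7.
Lia has value 7.9 → rank 3.5.

3.5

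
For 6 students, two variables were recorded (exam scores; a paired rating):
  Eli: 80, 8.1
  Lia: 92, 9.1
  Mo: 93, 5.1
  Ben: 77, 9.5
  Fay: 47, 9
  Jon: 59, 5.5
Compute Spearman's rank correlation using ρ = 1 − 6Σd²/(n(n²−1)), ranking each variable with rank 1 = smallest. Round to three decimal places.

-0.257

Ranks of variable 1: 4, 5, 6, 3, 1, 2
Ranks of variable 2: 3, 5, 1, 6, 4, 2
d = r₁ − r₂: 1, 0, 5, -3, -3, 0
d²: 1, 0, 25, 9, 9, 0; Σd² = 44
ρ = 1 − 6·44/(6·35) = 1 − 264/210 = -0.257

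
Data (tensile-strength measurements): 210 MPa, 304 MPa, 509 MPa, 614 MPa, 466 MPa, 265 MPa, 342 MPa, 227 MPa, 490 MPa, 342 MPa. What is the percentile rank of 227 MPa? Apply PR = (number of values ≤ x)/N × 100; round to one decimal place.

N = 10.
Strictly below 227: 1. Equal to 227: 1.
PR = 2/10 × 100 = 20.0

20.0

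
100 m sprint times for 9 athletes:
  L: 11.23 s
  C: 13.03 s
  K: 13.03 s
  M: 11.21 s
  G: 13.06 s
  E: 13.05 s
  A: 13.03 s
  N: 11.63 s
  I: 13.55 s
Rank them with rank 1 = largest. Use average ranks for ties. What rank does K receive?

Sorted (descending): 13.55, 13.06, 13.05, 13.03, 13.03, 13.03, 11.63, 11.23, 11.21
The 3 values of 13.03 occupy positions 4–6 → average rank 5.
K has value 13.03 s → rank 5.

5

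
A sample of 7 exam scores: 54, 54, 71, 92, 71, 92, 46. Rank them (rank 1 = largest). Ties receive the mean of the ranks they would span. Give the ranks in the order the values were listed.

Sorted (descending): 92, 92, 71, 71, 54, 54, 46
The 2 values of 92 occupy positions 1–2 → average rank (1+2)/2 = 1.5.
The 2 values of 71 occupy positions 3–4 → average rank (3+4)/2 = 3.5.
The 2 values of 54 occupy positions 5–6 → average rank (5+6)/2 = 5.5.

5.5, 5.5, 3.5, 1.5, 3.5, 1.5, 7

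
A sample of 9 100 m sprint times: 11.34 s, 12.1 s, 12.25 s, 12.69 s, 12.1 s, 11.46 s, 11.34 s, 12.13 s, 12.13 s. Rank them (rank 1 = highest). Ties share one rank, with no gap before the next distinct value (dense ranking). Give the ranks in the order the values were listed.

6, 4, 2, 1, 4, 5, 6, 3, 3

Sorted (descending): 12.69, 12.25, 12.13, 12.13, 12.1, 12.1, 11.46, 11.34, 11.34
The 2 values of 12.13 share dense rank 3.
The 2 values of 12.1 share dense rank 4.
The 2 values of 11.34 share dense rank 6.
Remaining distinct values take the next consecutive integers.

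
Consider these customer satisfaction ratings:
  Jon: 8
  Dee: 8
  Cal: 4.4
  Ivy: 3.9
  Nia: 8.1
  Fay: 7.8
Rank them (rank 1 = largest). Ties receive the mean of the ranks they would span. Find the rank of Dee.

2.5

Sorted (descending): 8.1, 8, 8, 7.8, 4.4, 3.9
The 2 values of 8 occupy positions 2–3 → average rank (2+3)/2 = 2.5.
Dee has value 8 → rank 2.5.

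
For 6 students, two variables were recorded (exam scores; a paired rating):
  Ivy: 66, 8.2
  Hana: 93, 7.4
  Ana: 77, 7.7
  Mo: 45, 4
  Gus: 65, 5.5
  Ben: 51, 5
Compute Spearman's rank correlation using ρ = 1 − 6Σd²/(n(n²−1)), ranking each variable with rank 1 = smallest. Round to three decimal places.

0.771

Ranks of variable 1: 4, 6, 5, 1, 3, 2
Ranks of variable 2: 6, 4, 5, 1, 3, 2
d = r₁ − r₂: -2, 2, 0, 0, 0, 0
d²: 4, 4, 0, 0, 0, 0; Σd² = 8
ρ = 1 − 6·8/(6·35) = 1 − 48/210 = 0.771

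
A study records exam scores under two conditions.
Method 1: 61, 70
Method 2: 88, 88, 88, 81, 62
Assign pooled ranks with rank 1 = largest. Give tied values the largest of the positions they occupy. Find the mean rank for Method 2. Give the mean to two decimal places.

Sorted (descending): 88, 88, 88, 81, 70, 62, 61
The 3 values of 88 occupy positions 1–3 → each gets rank 3.
Method 2 values → pooled ranks: 88→3, 88→3, 88→3, 81→4, 62→6
Mean rank = (3 + 3 + 3 + 4 + 6) / 5 = 3.80

3.80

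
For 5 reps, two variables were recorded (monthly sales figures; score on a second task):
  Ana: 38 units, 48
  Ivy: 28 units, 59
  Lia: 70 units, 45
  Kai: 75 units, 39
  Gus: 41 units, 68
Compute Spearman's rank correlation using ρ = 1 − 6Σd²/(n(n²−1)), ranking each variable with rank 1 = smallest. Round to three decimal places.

-0.700

Ranks of variable 1: 2, 1, 4, 5, 3
Ranks of variable 2: 3, 4, 2, 1, 5
d = r₁ − r₂: -1, -3, 2, 4, -2
d²: 1, 9, 4, 16, 4; Σd² = 34
ρ = 1 − 6·34/(5·24) = 1 − 204/120 = -0.700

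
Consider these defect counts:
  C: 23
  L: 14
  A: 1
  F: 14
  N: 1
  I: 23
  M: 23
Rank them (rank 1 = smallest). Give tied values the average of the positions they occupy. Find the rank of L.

Sorted (ascending): 1, 1, 14, 14, 23, 23, 23
The 2 values of 1 occupy positions 1–2 → average rank (1+2)/2 = 1.5.
The 2 values of 14 occupy positions 3–4 → average rank (3+4)/2 = 3.5.
The 3 values of 23 occupy positions 5–7 → average rank 6.
L has value 14 → rank 3.5.

3.5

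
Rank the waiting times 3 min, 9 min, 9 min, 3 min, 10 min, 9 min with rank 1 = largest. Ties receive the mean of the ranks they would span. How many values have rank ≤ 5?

Sorted (descending): 10, 9, 9, 9, 3, 3
The 3 values of 9 occupy positions 2–4 → average rank 3.
The 2 values of 3 occupy positions 5–6 → average rank (5+6)/2 = 5.5.
Ranks ≤ 5: {1, 3, 3, 3} → 4 values.

4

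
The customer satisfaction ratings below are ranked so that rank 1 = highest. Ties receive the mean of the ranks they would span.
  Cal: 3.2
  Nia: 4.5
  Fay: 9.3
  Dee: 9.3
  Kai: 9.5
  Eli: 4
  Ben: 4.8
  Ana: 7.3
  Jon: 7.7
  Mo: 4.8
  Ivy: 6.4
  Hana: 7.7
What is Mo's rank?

Sorted (descending): 9.5, 9.3, 9.3, 7.7, 7.7, 7.3, 6.4, 4.8, 4.8, 4.5, 4, 3.2
The 2 values of 9.3 occupy positions 2–3 → average rank (2+3)/2 = 2.5.
The 2 values of 7.7 occupy positions 4–5 → average rank (4+5)/2 = 4.5.
The 2 values of 4.8 occupy positions 8–9 → average rank (8+9)/2 = 8.5.
Mo has value 4.8 → rank 8.5.

8.5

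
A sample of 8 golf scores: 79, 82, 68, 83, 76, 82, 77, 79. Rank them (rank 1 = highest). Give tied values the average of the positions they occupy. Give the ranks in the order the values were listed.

Sorted (descending): 83, 82, 82, 79, 79, 77, 76, 68
The 2 values of 82 occupy positions 2–3 → average rank (2+3)/2 = 2.5.
The 2 values of 79 occupy positions 4–5 → average rank (4+5)/2 = 4.5.

4.5, 2.5, 8, 1, 7, 2.5, 6, 4.5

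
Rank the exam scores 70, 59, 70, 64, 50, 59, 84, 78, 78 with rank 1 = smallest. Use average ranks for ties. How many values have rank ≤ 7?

Sorted (ascending): 50, 59, 59, 64, 70, 70, 78, 78, 84
The 2 values of 59 occupy positions 2–3 → average rank (2+3)/2 = 2.5.
The 2 values of 70 occupy positions 5–6 → average rank (5+6)/2 = 5.5.
The 2 values of 78 occupy positions 7–8 → average rank (7+8)/2 = 7.5.
Ranks ≤ 7: {1, 2.5, 2.5, 4, 5.5, 5.5} → 6 values.

6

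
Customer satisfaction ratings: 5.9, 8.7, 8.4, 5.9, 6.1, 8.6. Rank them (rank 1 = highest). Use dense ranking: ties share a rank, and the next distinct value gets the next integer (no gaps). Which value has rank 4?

Sorted (descending): 8.7, 8.6, 8.4, 6.1, 5.9, 5.9
The 2 values of 5.9 share dense rank 5.
Remaining distinct values take the next consecutive integers.
Rank 4 → value 6.1.

6.1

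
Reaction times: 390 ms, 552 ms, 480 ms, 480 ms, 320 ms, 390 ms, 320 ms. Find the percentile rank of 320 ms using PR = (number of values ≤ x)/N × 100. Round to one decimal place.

N = 7.
Strictly below 320: 0. Equal to 320: 2.
PR = 2/7 × 100 = 28.6

28.6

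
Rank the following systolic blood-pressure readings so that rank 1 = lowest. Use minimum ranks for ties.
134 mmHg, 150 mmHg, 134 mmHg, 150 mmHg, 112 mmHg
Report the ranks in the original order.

Sorted (ascending): 112, 134, 134, 150, 150
The 2 values of 134 occupy positions 2–3 → each gets rank 2.
The 2 values of 150 occupy positions 4–5 → each gets rank 4.

2, 4, 2, 4, 1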